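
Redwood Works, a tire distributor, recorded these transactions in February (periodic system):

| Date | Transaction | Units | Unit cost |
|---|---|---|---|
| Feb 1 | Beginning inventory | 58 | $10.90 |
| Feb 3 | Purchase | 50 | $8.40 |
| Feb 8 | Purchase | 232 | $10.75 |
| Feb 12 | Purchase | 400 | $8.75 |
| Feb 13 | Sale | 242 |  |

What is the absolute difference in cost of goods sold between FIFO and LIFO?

FIFO COGS: 58 @ $10.90 + 50 @ $8.40 + 134 @ $10.75 = $2,492.70
LIFO COGS: 242 @ $8.75 = $2,117.50
Difference = |$2,492.70 − $2,117.50| = $375.20

$375.20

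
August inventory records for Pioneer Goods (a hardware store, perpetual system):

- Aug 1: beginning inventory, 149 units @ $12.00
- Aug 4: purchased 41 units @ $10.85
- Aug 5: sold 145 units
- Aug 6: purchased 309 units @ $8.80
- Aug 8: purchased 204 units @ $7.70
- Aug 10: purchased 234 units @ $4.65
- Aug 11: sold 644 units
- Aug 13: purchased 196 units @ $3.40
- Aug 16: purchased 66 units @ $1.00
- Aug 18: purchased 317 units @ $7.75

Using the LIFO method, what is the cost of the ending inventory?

Aug 5, 145 sold [LIFO — newest first]: 41 @ $10.85 + 104 @ $12.00 = $1,692.85
Aug 11, 644 sold [LIFO — newest first]: 234 @ $4.65 + 204 @ $7.70 + 206 @ $8.80 = $4,471.70
Total COGS = $1,692.85 + $4,471.70 = $6,164.55
Ending inventory: 45 @ $12.00 + 103 @ $8.80 + 196 @ $3.40 + 66 @ $1.00 + 317 @ $7.75 = $4,635.55
Check: goods available $10,800.10 = COGS $6,164.55 + ending $4,635.55

Ending inventory = $4,635.55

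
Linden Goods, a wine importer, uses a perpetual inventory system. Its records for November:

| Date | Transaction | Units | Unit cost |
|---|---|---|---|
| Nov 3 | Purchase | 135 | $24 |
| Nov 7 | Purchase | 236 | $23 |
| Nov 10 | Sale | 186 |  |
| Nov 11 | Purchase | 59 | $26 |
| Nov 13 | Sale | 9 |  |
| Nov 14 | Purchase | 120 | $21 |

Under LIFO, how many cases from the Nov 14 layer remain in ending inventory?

120

Nov 10, 186 sold [LIFO — newest first]: 186 @ $23 = $4,278
Nov 13, 9 sold [LIFO — newest first]: 9 @ $26 = $234
Total COGS = $4,278 + $234 = $4,512
Ending inventory: 135 @ $24 + 50 @ $23 + 50 @ $26 + 120 @ $21 = $8,210
Check: goods available $12,722 = COGS $4,512 + ending $8,210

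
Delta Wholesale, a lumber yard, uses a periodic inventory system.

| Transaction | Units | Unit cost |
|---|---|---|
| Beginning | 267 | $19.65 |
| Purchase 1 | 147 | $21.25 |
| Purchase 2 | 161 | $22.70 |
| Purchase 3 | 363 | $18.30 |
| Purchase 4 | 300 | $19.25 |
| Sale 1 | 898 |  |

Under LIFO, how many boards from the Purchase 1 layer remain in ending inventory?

73

Sale 1 (898) [LIFO — newest first]: 300 @ $19.25 + 363 @ $18.30 + 161 @ $22.70 + 74 @ $21.25 = $17,645.10
Ending inventory: 267 @ $19.65 + 73 @ $21.25 = $6,797.80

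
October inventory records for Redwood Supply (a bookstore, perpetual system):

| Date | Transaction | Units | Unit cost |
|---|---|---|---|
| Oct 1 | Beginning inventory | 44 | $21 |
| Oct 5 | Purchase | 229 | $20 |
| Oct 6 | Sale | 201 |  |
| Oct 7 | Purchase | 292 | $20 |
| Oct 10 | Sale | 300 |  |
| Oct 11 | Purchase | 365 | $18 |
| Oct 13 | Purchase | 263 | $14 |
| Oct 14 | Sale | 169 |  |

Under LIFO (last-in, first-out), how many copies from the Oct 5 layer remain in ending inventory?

20

Oct 6, 201 sold [LIFO — newest first]: 201 @ $20 = $4,020
Oct 10, 300 sold [LIFO — newest first]: 292 @ $20 + 8 @ $20 = $6,000
Oct 14, 169 sold [LIFO — newest first]: 169 @ $14 = $2,366
Total COGS = $4,020 + $6,000 + $2,366 = $12,386
Ending inventory: 44 @ $21 + 20 @ $20 + 365 @ $18 + 94 @ $14 = $9,210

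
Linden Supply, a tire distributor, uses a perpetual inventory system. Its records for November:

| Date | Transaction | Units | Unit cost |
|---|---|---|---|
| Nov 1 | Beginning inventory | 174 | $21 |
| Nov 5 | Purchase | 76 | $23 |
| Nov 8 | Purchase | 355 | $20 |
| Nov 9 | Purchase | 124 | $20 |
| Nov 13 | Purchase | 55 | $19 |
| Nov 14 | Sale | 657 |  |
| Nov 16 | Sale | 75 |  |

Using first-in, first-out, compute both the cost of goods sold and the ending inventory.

COGS = $15,039; ending inventory = $988

Nov 14, 657 sold [FIFO — oldest first]: 174 @ $21 + 76 @ $23 + 355 @ $20 + 52 @ $20 = $13,542
Nov 16, 75 sold [FIFO — oldest first]: 72 @ $20 + 3 @ $19 = $1,497
Total COGS = $13,542 + $1,497 = $15,039
Ending inventory: 52 @ $19 = $988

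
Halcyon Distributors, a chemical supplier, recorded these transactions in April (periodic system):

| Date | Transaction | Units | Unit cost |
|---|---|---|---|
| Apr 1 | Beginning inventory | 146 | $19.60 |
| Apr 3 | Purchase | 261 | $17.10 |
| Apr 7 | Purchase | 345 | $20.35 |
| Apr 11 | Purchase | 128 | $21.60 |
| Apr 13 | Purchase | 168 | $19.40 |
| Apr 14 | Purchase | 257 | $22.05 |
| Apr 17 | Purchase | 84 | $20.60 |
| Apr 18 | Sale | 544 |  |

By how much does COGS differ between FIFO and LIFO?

$1,299.80

FIFO COGS: 146 @ $19.60 + 261 @ $17.10 + 137 @ $20.35 = $10,112.65
LIFO COGS: 84 @ $20.60 + 257 @ $22.05 + 168 @ $19.40 + 35 @ $21.60 = $11,412.45
Difference = |$10,112.65 − $11,412.45| = $1,299.80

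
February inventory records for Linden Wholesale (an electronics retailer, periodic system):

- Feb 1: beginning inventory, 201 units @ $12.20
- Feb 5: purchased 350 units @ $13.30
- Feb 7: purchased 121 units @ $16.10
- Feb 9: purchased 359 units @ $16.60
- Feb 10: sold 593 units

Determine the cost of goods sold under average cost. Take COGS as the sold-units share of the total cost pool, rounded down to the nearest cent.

Feb 10, sell 593: 593/1031 × $15,014.70 → $8,636.00
Ending inventory (cost pool remaining) = $6,378.70

COGS = $8,636.00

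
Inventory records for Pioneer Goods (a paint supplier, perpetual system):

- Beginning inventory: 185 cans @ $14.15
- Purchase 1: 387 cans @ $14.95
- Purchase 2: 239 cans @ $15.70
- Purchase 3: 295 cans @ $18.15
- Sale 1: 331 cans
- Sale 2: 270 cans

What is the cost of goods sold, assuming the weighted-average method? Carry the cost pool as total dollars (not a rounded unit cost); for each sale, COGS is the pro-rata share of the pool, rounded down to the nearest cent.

COGS = $9,514.89

After Beginning: 185 on hand, pool $2,617.75 (≈ $14.1500 each)
After Purchase 1: 572 on hand, pool $8,403.40 (≈ $14.6913 each)
After Purchase 2: 811 on hand, pool $12,155.70 (≈ $14.9885 each)
After Purchase 3: 1106 on hand, pool $17,509.95 (≈ $15.8318 each)
Sale 1, sell 331: 331/1106 × $17,509.95 → $5,240.31
Sale 2, sell 270: 270/775 × $12,269.64 → $4,274.58
Total COGS = $5,240.31 + $4,274.58 = $9,514.89
Ending inventory (cost pool remaining) = $7,995.06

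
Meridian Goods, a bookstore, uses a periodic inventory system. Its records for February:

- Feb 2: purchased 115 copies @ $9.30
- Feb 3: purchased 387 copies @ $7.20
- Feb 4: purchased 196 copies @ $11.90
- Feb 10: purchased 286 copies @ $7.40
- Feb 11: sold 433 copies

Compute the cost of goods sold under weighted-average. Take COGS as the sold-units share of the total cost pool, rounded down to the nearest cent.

Feb 11, sell 433: 433/984 × $8,304.70 → $3,654.40
Ending inventory (cost pool remaining) = $4,650.30

COGS = $3,654.40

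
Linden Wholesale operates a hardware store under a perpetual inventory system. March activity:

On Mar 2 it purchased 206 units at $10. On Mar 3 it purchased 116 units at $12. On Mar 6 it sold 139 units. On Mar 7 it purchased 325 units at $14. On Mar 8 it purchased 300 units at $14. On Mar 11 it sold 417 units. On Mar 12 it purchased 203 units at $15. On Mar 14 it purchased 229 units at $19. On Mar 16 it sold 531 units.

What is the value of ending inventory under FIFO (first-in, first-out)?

Ending inventory = $5,296

Mar 6, 139 sold [FIFO — oldest first]: 139 @ $10 = $1,390
Mar 11, 417 sold [FIFO — oldest first]: 67 @ $10 + 116 @ $12 + 234 @ $14 = $5,338
Mar 16, 531 sold [FIFO — oldest first]: 91 @ $14 + 300 @ $14 + 140 @ $15 = $7,574
Total COGS = $1,390 + $5,338 + $7,574 = $14,302
Ending inventory: 63 @ $15 + 229 @ $19 = $5,296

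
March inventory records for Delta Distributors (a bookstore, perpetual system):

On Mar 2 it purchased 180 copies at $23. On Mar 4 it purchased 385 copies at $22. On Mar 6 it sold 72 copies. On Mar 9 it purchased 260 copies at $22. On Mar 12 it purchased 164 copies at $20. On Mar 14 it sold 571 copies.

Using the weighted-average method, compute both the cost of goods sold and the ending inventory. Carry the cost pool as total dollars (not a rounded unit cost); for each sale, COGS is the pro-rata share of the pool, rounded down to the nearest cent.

After Mar 2: 180 on hand, pool $4,140.00 (≈ $23.0000 each)
After Mar 4: 565 on hand, pool $12,610.00 (≈ $22.3186 each)
Mar 6, sell 72: 72/565 × $12,610.00 → $1,606.93
After Mar 9: 753 on hand, pool $16,723.07 (≈ $22.2086 each)
After Mar 12: 917 on hand, pool $20,003.07 (≈ $21.8136 each)
Mar 14, sell 571: 571/917 × $20,003.07 → $12,455.56
Total COGS = $1,606.93 + $12,455.56 = $14,062.49
Ending inventory (cost pool remaining) = $7,547.51
Check: goods available $21,610.00 = COGS $14,062.49 + ending $7,547.51

COGS = $14,062.49; ending inventory = $7,547.51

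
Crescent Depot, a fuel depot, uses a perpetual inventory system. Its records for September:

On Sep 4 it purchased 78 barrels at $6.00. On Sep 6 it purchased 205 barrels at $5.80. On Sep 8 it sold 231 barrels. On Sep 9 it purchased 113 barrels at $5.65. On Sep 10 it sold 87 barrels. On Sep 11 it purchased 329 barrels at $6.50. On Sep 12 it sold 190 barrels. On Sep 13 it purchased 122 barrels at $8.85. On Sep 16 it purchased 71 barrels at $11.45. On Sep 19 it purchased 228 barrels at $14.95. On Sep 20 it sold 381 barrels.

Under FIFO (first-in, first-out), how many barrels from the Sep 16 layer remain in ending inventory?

29

Sep 8, 231 sold [FIFO — oldest first]: 78 @ $6.00 + 153 @ $5.80 = $1,355.40
Sep 10, 87 sold [FIFO — oldest first]: 52 @ $5.80 + 35 @ $5.65 = $499.35
Sep 12, 190 sold [FIFO — oldest first]: 78 @ $5.65 + 112 @ $6.50 = $1,168.70
Sep 20, 381 sold [FIFO — oldest first]: 217 @ $6.50 + 122 @ $8.85 + 42 @ $11.45 = $2,971.10
Total COGS = $1,355.40 + $499.35 + $1,168.70 + $2,971.10 = $5,994.55
Ending inventory: 29 @ $11.45 + 228 @ $14.95 = $3,740.65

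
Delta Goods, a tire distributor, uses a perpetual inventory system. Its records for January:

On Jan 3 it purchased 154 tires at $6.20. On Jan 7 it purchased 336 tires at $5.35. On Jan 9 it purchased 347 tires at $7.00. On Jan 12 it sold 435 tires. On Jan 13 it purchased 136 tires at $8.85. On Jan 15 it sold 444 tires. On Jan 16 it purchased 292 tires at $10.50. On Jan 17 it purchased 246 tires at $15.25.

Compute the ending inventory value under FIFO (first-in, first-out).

Jan 12, 435 sold [FIFO — oldest first]: 154 @ $6.20 + 281 @ $5.35 = $2,458.15
Jan 15, 444 sold [FIFO — oldest first]: 55 @ $5.35 + 347 @ $7.00 + 42 @ $8.85 = $3,094.95
Total COGS = $2,458.15 + $3,094.95 = $5,553.10
Ending inventory: 94 @ $8.85 + 292 @ $10.50 + 246 @ $15.25 = $7,649.40
Check: goods available $13,202.50 = COGS $5,553.10 + ending $7,649.40

Ending inventory = $7,649.40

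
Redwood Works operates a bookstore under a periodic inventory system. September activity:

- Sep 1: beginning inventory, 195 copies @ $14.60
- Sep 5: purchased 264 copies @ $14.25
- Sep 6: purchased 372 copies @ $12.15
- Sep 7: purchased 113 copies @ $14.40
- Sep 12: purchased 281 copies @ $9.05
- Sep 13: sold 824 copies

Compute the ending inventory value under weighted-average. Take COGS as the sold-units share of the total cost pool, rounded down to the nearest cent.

Ending inventory = $5,008.10

Sep 13, sell 824: 824/1225 × $15,299.05 → $10,290.95
Ending inventory (cost pool remaining) = $5,008.10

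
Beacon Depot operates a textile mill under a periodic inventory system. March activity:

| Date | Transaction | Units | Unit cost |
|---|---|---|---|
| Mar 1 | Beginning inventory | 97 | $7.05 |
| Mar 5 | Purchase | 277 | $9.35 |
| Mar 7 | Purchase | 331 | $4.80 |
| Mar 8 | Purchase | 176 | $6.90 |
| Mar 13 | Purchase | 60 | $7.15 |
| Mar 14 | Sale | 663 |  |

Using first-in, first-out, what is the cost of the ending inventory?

Mar 14, 663 sold [FIFO — oldest first]: 97 @ $7.05 + 277 @ $9.35 + 289 @ $4.80 = $4,661.00
Ending inventory: 42 @ $4.80 + 176 @ $6.90 + 60 @ $7.15 = $1,845.00

Ending inventory = $1,845.00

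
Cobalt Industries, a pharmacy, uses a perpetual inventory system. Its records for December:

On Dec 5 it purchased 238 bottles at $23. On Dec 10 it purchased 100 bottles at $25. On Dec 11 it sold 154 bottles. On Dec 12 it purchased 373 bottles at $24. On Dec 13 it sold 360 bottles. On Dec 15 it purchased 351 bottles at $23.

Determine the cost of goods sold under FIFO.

Dec 11, 154 sold [FIFO — oldest first]: 154 @ $23 = $3,542
Dec 13, 360 sold [FIFO — oldest first]: 84 @ $23 + 100 @ $25 + 176 @ $24 = $8,656
Total COGS = $3,542 + $8,656 = $12,198
Ending inventory: 197 @ $24 + 351 @ $23 = $12,801

COGS = $12,198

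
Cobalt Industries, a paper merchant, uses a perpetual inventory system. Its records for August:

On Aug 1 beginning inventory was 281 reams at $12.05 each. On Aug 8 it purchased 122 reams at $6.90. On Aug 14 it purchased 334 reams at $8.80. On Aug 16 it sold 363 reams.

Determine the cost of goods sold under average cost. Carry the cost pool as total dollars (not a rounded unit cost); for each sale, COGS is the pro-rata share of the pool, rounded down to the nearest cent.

After Aug 1: 281 on hand, pool $3,386.05 (≈ $12.0500 each)
After Aug 8: 403 on hand, pool $4,227.85 (≈ $10.4909 each)
After Aug 14: 737 on hand, pool $7,167.05 (≈ $9.7246 each)
Aug 16, sell 363: 363/737 × $7,167.05 → $3,530.03
Ending inventory (cost pool remaining) = $3,637.02
Check: goods available $7,167.05 = COGS $3,530.03 + ending $3,637.02

COGS = $3,530.03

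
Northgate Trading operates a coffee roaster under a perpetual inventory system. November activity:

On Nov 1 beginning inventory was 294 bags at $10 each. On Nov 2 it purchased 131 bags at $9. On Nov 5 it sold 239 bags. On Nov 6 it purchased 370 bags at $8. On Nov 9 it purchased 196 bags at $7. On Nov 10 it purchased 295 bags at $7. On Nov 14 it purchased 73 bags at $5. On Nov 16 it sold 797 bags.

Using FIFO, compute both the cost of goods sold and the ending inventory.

Nov 5, 239 sold [FIFO — oldest first]: 239 @ $10 = $2,390
Nov 16, 797 sold [FIFO — oldest first]: 55 @ $10 + 131 @ $9 + 370 @ $8 + 196 @ $7 + 45 @ $7 = $6,376
Total COGS = $2,390 + $6,376 = $8,766
Ending inventory: 250 @ $7 + 73 @ $5 = $2,115

COGS = $8,766; ending inventory = $2,115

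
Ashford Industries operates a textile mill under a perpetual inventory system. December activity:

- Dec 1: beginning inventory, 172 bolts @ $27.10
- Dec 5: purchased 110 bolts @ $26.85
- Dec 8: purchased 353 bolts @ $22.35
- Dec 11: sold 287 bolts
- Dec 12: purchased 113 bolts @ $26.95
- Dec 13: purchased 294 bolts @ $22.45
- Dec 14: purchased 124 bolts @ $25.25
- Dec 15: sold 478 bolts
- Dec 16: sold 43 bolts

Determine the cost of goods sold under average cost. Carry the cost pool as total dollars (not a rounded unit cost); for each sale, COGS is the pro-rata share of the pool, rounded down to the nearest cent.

COGS = $19,616.61

After Dec 1: 172 on hand, pool $4,661.20 (≈ $27.1000 each)
After Dec 5: 282 on hand, pool $7,614.70 (≈ $27.0025 each)
After Dec 8: 635 on hand, pool $15,504.25 (≈ $24.4161 each)
Dec 11, sell 287: 287/635 × $15,504.25 → $7,007.43
After Dec 12: 461 on hand, pool $11,542.17 (≈ $25.0372 each)
After Dec 13: 755 on hand, pool $18,142.47 (≈ $24.0298 each)
After Dec 14: 879 on hand, pool $21,273.47 (≈ $24.2019 each)
Dec 15, sell 478: 478/879 × $21,273.47 → $11,568.50
Dec 16, sell 43: 43/401 × $9,704.97 → $1,040.68
Total COGS = $7,007.43 + $11,568.50 + $1,040.68 = $19,616.61
Ending inventory (cost pool remaining) = $8,664.29
Check: goods available $28,280.90 = COGS $19,616.61 + ending $8,664.29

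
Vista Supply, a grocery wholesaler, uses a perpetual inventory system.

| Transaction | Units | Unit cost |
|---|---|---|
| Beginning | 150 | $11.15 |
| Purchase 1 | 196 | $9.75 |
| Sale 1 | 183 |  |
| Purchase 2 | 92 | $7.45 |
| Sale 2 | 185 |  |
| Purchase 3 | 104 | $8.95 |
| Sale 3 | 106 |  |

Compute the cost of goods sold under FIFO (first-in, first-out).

COGS = $4,591.10

Sale 1 (183) [FIFO — oldest first]: 150 @ $11.15 + 33 @ $9.75 = $1,994.25
Sale 2 (185) [FIFO — oldest first]: 163 @ $9.75 + 22 @ $7.45 = $1,753.15
Sale 3 (106) [FIFO — oldest first]: 70 @ $7.45 + 36 @ $8.95 = $843.70
Total COGS = $1,994.25 + $1,753.15 + $843.70 = $4,591.10
Ending inventory: 68 @ $8.95 = $608.60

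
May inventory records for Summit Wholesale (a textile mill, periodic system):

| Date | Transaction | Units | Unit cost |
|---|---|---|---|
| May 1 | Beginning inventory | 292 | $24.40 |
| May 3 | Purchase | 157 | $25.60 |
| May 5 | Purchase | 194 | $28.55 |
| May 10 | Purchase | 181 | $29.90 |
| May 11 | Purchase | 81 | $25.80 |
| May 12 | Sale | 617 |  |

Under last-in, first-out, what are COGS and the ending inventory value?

May 12, 617 sold [LIFO — newest first]: 81 @ $25.80 + 181 @ $29.90 + 194 @ $28.55 + 157 @ $25.60 + 4 @ $24.40 = $17,157.20
Ending inventory: 288 @ $24.40 = $7,027.20
Check: goods available $24,184.40 = COGS $17,157.20 + ending $7,027.20

COGS = $17,157.20; ending inventory = $7,027.20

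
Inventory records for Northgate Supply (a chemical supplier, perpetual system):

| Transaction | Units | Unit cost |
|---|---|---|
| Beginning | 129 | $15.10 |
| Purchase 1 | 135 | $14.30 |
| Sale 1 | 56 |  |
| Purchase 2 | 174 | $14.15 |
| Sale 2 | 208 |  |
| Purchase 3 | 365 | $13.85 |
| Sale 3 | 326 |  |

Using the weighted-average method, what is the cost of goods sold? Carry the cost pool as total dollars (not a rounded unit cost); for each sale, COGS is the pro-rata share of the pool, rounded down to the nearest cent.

COGS = $8,404.81

After Beginning: 129 on hand, pool $1,947.90 (≈ $15.1000 each)
After Purchase 1: 264 on hand, pool $3,878.40 (≈ $14.6909 each)
Sale 1, sell 56: 56/264 × $3,878.40 → $822.69
After Purchase 2: 382 on hand, pool $5,517.81 (≈ $14.4445 each)
Sale 2, sell 208: 208/382 × $5,517.81 → $3,004.46
After Purchase 3: 539 on hand, pool $7,568.60 (≈ $14.0419 each)
Sale 3, sell 326: 326/539 × $7,568.60 → $4,577.66
Total COGS = $822.69 + $3,004.46 + $4,577.66 = $8,404.81
Ending inventory (cost pool remaining) = $2,990.94
Check: goods available $11,395.75 = COGS $8,404.81 + ending $2,990.94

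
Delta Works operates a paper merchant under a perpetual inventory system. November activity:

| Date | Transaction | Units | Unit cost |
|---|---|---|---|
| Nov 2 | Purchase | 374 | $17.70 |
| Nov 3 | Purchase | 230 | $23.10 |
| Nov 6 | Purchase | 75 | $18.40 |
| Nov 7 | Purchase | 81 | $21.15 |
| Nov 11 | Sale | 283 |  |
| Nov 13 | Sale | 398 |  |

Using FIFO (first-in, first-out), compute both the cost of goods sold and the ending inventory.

COGS = $13,355.10; ending inventory = $1,670.85

Nov 11, 283 sold [FIFO — oldest first]: 283 @ $17.70 = $5,009.10
Nov 13, 398 sold [FIFO — oldest first]: 91 @ $17.70 + 230 @ $23.10 + 75 @ $18.40 + 2 @ $21.15 = $8,346.00
Total COGS = $5,009.10 + $8,346.00 = $13,355.10
Ending inventory: 79 @ $21.15 = $1,670.85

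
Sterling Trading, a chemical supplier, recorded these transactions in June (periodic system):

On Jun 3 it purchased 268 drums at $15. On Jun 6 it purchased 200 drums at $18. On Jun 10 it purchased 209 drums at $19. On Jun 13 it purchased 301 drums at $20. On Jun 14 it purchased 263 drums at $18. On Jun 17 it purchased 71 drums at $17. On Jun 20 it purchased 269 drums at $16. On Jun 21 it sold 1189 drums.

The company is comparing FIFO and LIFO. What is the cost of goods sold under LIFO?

FIFO COGS: 268 @ $15 + 200 @ $18 + 209 @ $19 + 301 @ $20 + 211 @ $18 = $21,409
LIFO COGS: 269 @ $16 + 71 @ $17 + 263 @ $18 + 301 @ $20 + 209 @ $19 + 76 @ $18 = $21,604

COGS = $21,604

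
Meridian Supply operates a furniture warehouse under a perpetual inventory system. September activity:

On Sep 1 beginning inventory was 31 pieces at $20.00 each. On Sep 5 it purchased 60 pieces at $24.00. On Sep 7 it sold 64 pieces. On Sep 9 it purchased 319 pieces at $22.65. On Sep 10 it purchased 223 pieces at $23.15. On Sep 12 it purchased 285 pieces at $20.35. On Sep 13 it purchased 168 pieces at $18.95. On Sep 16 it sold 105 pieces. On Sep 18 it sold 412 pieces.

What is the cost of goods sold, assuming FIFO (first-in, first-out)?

COGS = $13,244.00

Sep 7, 64 sold [FIFO — oldest first]: 31 @ $20.00 + 33 @ $24.00 = $1,412.00
Sep 16, 105 sold [FIFO — oldest first]: 27 @ $24.00 + 78 @ $22.65 = $2,414.70
Sep 18, 412 sold [FIFO — oldest first]: 241 @ $22.65 + 171 @ $23.15 = $9,417.30
Total COGS = $1,412.00 + $2,414.70 + $9,417.30 = $13,244.00
Ending inventory: 52 @ $23.15 + 285 @ $20.35 + 168 @ $18.95 = $10,187.15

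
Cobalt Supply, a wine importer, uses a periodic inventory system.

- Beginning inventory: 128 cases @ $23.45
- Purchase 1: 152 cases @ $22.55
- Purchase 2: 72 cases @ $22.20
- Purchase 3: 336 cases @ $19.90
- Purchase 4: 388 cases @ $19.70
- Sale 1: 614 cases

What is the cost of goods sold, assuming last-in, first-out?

COGS = $12,141.00

Sale 1 (614) [LIFO — newest first]: 388 @ $19.70 + 226 @ $19.90 = $12,141.00
Ending inventory: 128 @ $23.45 + 152 @ $22.55 + 72 @ $22.20 + 110 @ $19.90 = $10,216.60
Check: goods available $22,357.60 = COGS $12,141.00 + ending $10,216.60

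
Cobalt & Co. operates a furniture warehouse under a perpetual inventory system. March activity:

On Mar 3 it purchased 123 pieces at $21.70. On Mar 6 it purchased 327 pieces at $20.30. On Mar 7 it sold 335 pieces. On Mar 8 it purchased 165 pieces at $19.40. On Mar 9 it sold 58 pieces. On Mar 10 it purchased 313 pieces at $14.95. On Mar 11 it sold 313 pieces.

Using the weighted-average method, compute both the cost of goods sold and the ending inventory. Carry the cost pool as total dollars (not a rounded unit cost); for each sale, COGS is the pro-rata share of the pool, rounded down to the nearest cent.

COGS = $13,410.18; ending inventory = $3,777.37

After Mar 3: 123 on hand, pool $2,669.10 (≈ $21.7000 each)
After Mar 6: 450 on hand, pool $9,307.20 (≈ $20.6827 each)
Mar 7, sell 335: 335/450 × $9,307.20 → $6,928.69
After Mar 8: 280 on hand, pool $5,579.51 (≈ $19.9268 each)
Mar 9, sell 58: 58/280 × $5,579.51 → $1,155.75
After Mar 10: 535 on hand, pool $9,103.11 (≈ $17.0152 each)
Mar 11, sell 313: 313/535 × $9,103.11 → $5,325.74
Total COGS = $6,928.69 + $1,155.75 + $5,325.74 = $13,410.18
Ending inventory (cost pool remaining) = $3,777.37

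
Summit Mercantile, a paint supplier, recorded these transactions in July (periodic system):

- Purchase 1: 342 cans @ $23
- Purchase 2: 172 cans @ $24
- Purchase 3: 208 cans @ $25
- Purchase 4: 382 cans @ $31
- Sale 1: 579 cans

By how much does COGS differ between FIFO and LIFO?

FIFO COGS: 342 @ $23 + 172 @ $24 + 65 @ $25 = $13,619
LIFO COGS: 382 @ $31 + 197 @ $25 = $16,767
Difference = |$13,619 − $16,767| = $3,148

$3,148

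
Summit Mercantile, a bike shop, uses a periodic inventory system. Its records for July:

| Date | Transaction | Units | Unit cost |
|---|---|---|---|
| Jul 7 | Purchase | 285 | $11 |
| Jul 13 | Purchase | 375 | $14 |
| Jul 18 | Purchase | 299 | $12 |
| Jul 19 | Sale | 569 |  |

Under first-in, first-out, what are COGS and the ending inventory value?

Jul 19, 569 sold [FIFO — oldest first]: 285 @ $11 + 284 @ $14 = $7,111
Ending inventory: 91 @ $14 + 299 @ $12 = $4,862

COGS = $7,111; ending inventory = $4,862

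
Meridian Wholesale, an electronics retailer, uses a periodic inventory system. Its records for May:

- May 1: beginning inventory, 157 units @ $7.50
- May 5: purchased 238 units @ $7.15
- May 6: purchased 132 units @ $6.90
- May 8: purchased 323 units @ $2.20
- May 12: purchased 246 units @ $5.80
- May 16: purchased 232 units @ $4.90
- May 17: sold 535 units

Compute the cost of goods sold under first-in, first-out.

COGS = $3,807.60

May 17, 535 sold [FIFO — oldest first]: 157 @ $7.50 + 238 @ $7.15 + 132 @ $6.90 + 8 @ $2.20 = $3,807.60
Ending inventory: 315 @ $2.20 + 246 @ $5.80 + 232 @ $4.90 = $3,256.60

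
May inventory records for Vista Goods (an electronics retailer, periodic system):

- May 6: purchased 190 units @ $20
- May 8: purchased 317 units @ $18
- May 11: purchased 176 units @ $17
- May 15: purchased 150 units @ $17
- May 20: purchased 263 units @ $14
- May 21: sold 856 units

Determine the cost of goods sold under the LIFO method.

May 21, 856 sold [LIFO — newest first]: 263 @ $14 + 150 @ $17 + 176 @ $17 + 267 @ $18 = $14,030
Ending inventory: 190 @ $20 + 50 @ $18 = $4,700

COGS = $14,030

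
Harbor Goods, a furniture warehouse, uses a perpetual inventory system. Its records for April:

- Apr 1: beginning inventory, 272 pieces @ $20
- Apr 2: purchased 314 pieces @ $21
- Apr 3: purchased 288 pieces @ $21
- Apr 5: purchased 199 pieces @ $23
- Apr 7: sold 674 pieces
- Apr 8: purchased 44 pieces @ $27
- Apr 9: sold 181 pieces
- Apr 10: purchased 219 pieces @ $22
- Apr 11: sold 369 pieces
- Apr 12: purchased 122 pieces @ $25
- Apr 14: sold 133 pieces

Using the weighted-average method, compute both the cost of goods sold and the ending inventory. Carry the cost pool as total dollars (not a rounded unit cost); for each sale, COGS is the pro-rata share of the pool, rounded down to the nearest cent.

COGS = $29,342.87; ending inventory = $2,372.13

After Apr 1: 272 on hand, pool $5,440.00 (≈ $20.0000 each)
After Apr 2: 586 on hand, pool $12,034.00 (≈ $20.5358 each)
After Apr 3: 874 on hand, pool $18,082.00 (≈ $20.6888 each)
After Apr 5: 1073 on hand, pool $22,659.00 (≈ $21.1174 each)
Apr 7, sell 674: 674/1073 × $22,659.00 → $14,233.14
After Apr 8: 443 on hand, pool $9,613.86 (≈ $21.7017 each)
Apr 9, sell 181: 181/443 × $9,613.86 → $3,928.01
After Apr 10: 481 on hand, pool $10,503.85 (≈ $21.8375 each)
Apr 11, sell 369: 369/481 × $10,503.85 → $8,058.04
After Apr 12: 234 on hand, pool $5,495.81 (≈ $23.4864 each)
Apr 14, sell 133: 133/234 × $5,495.81 → $3,123.68
Total COGS = $14,233.14 + $3,928.01 + $8,058.04 + $3,123.68 = $29,342.87
Ending inventory (cost pool remaining) = $2,372.13
Check: goods available $31,715.00 = COGS $29,342.87 + ending $2,372.13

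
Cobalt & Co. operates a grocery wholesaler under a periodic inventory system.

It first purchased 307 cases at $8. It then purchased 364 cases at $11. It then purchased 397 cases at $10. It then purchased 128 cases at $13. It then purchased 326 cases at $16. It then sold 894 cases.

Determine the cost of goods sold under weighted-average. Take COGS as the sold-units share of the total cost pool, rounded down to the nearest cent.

COGS = $10,167.63

Sale 1, sell 894: 894/1522 × $17,310.00 → $10,167.63
Ending inventory (cost pool remaining) = $7,142.37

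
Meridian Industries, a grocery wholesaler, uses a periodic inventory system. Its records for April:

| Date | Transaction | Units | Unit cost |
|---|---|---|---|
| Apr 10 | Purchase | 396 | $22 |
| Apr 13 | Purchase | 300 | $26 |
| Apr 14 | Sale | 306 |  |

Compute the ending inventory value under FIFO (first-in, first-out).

Apr 14, 306 sold [FIFO — oldest first]: 306 @ $22 = $6,732
Ending inventory: 90 @ $22 + 300 @ $26 = $9,780

Ending inventory = $9,780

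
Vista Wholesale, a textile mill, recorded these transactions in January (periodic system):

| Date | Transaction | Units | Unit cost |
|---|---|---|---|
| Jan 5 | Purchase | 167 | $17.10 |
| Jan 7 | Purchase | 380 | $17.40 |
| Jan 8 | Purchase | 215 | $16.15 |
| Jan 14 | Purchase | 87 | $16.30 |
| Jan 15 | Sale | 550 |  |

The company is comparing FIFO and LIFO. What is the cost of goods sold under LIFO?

FIFO COGS: 167 @ $17.10 + 380 @ $17.40 + 3 @ $16.15 = $9,516.15
LIFO COGS: 87 @ $16.30 + 215 @ $16.15 + 248 @ $17.40 = $9,205.55

COGS = $9,205.55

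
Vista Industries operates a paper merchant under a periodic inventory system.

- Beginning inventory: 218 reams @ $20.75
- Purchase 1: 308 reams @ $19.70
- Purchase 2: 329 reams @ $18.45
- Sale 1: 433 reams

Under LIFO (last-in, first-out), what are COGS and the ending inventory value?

Sale 1 (433) [LIFO — newest first]: 329 @ $18.45 + 104 @ $19.70 = $8,118.85
Ending inventory: 218 @ $20.75 + 204 @ $19.70 = $8,542.30

COGS = $8,118.85; ending inventory = $8,542.30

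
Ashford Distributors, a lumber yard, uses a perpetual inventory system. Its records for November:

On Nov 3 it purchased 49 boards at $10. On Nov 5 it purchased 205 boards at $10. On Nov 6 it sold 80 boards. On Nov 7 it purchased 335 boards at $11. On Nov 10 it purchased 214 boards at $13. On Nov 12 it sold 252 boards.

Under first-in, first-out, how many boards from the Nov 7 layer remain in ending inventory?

Nov 6, 80 sold [FIFO — oldest first]: 49 @ $10 + 31 @ $10 = $800
Nov 12, 252 sold [FIFO — oldest first]: 174 @ $10 + 78 @ $11 = $2,598
Total COGS = $800 + $2,598 = $3,398
Ending inventory: 257 @ $11 + 214 @ $13 = $5,609

257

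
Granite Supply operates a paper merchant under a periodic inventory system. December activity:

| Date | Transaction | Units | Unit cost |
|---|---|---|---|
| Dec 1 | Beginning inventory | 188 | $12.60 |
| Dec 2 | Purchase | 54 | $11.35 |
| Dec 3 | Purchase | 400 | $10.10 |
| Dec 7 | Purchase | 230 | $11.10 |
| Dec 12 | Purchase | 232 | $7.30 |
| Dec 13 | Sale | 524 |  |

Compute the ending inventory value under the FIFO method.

Dec 13, 524 sold [FIFO — oldest first]: 188 @ $12.60 + 54 @ $11.35 + 282 @ $10.10 = $5,829.90
Ending inventory: 118 @ $10.10 + 230 @ $11.10 + 232 @ $7.30 = $5,438.40
Check: goods available $11,268.30 = COGS $5,829.90 + ending $5,438.40

Ending inventory = $5,438.40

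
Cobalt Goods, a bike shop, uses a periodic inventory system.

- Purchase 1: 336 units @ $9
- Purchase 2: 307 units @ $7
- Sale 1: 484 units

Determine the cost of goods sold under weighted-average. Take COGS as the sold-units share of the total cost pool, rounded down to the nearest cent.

COGS = $3,893.82

Sale 1, sell 484: 484/643 × $5,173.00 → $3,893.82
Ending inventory (cost pool remaining) = $1,279.18
Check: goods available $5,173.00 = COGS $3,893.82 + ending $1,279.18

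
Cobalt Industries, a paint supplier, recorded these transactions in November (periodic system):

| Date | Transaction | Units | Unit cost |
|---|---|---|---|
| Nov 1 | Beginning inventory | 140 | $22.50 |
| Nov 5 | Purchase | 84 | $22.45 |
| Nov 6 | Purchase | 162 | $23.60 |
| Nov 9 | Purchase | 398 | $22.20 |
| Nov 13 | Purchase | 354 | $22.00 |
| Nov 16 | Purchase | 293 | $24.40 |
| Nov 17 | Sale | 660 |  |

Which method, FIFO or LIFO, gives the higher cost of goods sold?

LIFO

FIFO COGS: 140 @ $22.50 + 84 @ $22.45 + 162 @ $23.60 + 274 @ $22.20 = $14,941.80
LIFO COGS: 293 @ $24.40 + 354 @ $22.00 + 13 @ $22.20 = $15,225.80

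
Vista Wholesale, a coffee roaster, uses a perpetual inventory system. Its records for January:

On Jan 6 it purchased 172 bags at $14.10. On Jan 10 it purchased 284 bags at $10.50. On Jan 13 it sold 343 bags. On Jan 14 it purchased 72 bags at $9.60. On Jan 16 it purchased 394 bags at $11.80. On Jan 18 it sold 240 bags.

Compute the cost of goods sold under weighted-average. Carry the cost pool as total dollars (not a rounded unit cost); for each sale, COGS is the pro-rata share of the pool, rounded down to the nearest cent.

COGS = $6,836.30

After Jan 6: 172 on hand, pool $2,425.20 (≈ $14.1000 each)
After Jan 10: 456 on hand, pool $5,407.20 (≈ $11.8579 each)
Jan 13, sell 343: 343/456 × $5,407.20 → $4,067.25
After Jan 14: 185 on hand, pool $2,031.15 (≈ $10.9792 each)
After Jan 16: 579 on hand, pool $6,680.35 (≈ $11.5377 each)
Jan 18, sell 240: 240/579 × $6,680.35 → $2,769.05
Total COGS = $4,067.25 + $2,769.05 = $6,836.30
Ending inventory (cost pool remaining) = $3,911.30
Check: goods available $10,747.60 = COGS $6,836.30 + ending $3,911.30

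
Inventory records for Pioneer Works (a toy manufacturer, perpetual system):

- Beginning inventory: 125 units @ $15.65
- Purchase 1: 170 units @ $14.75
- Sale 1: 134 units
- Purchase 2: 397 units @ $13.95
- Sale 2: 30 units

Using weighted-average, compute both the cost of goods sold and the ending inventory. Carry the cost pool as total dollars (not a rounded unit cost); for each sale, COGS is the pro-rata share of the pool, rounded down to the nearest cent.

COGS = $2,456.32; ending inventory = $7,545.58

After Beginning: 125 on hand, pool $1,956.25 (≈ $15.6500 each)
After Purchase 1: 295 on hand, pool $4,463.75 (≈ $15.1314 each)
Sale 1, sell 134: 134/295 × $4,463.75 → $2,027.60
After Purchase 2: 558 on hand, pool $7,974.30 (≈ $14.2909 each)
Sale 2, sell 30: 30/558 × $7,974.30 → $428.72
Total COGS = $2,027.60 + $428.72 = $2,456.32
Ending inventory (cost pool remaining) = $7,545.58
Check: goods available $10,001.90 = COGS $2,456.32 + ending $7,545.58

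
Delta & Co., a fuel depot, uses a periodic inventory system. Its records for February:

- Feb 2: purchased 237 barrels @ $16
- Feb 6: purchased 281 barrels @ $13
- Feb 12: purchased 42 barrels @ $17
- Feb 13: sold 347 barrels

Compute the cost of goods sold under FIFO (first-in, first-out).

COGS = $5,222

Feb 13, 347 sold [FIFO — oldest first]: 237 @ $16 + 110 @ $13 = $5,222
Ending inventory: 171 @ $13 + 42 @ $17 = $2,937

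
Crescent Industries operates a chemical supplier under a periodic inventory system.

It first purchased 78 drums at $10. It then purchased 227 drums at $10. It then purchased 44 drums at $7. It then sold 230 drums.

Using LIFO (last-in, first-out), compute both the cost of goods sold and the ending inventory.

Sale 1 (230) [LIFO — newest first]: 44 @ $7 + 186 @ $10 = $2,168
Ending inventory: 78 @ $10 + 41 @ $10 = $1,190

COGS = $2,168; ending inventory = $1,190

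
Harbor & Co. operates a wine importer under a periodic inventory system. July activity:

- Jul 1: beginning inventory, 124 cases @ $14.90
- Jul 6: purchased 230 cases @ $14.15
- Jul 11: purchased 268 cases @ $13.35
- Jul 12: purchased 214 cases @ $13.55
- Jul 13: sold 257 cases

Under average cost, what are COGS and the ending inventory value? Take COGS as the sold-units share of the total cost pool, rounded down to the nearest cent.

Jul 13, sell 257: 257/836 × $11,579.60 → $3,559.75
Ending inventory (cost pool remaining) = $8,019.85
Check: goods available $11,579.60 = COGS $3,559.75 + ending $8,019.85

COGS = $3,559.75; ending inventory = $8,019.85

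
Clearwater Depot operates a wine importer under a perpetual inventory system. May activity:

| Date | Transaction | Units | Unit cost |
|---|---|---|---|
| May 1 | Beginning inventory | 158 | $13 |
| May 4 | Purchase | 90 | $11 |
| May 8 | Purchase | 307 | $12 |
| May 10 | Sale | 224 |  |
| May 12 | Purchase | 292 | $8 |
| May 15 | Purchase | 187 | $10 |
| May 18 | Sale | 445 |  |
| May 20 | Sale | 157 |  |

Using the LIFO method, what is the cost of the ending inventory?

May 10, 224 sold [LIFO — newest first]: 224 @ $12 = $2,688
May 18, 445 sold [LIFO — newest first]: 187 @ $10 + 258 @ $8 = $3,934
May 20, 157 sold [LIFO — newest first]: 34 @ $8 + 83 @ $12 + 40 @ $11 = $1,708
Total COGS = $2,688 + $3,934 + $1,708 = $8,330
Ending inventory: 158 @ $13 + 50 @ $11 = $2,604
Check: goods available $10,934 = COGS $8,330 + ending $2,604

Ending inventory = $2,604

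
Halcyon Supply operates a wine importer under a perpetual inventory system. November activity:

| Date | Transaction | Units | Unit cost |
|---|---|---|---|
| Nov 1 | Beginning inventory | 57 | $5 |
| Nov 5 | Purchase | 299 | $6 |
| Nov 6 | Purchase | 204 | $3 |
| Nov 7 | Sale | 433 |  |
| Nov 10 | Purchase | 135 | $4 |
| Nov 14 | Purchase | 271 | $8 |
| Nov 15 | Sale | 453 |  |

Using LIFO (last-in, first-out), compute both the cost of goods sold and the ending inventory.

COGS = $4,976; ending inventory = $423

Nov 7, 433 sold [LIFO — newest first]: 204 @ $3 + 229 @ $6 = $1,986
Nov 15, 453 sold [LIFO — newest first]: 271 @ $8 + 135 @ $4 + 47 @ $6 = $2,990
Total COGS = $1,986 + $2,990 = $4,976
Ending inventory: 57 @ $5 + 23 @ $6 = $423
Check: goods available $5,399 = COGS $4,976 + ending $423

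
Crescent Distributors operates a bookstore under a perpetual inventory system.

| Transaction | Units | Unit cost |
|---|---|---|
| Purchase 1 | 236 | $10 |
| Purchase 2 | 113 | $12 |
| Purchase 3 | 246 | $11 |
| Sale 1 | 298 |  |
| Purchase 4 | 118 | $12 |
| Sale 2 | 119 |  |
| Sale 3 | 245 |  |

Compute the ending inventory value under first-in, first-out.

Ending inventory = $612

Sale 1 (298) [FIFO — oldest first]: 236 @ $10 + 62 @ $12 = $3,104
Sale 2 (119) [FIFO — oldest first]: 51 @ $12 + 68 @ $11 = $1,360
Sale 3 (245) [FIFO — oldest first]: 178 @ $11 + 67 @ $12 = $2,762
Total COGS = $3,104 + $1,360 + $2,762 = $7,226
Ending inventory: 51 @ $12 = $612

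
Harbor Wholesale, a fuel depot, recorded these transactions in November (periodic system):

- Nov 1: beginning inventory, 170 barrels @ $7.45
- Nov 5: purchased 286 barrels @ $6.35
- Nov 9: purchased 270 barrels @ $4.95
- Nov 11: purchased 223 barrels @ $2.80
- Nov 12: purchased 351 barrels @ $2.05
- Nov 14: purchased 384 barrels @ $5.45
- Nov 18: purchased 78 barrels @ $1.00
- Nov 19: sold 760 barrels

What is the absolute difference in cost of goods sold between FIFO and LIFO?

FIFO COGS: 170 @ $7.45 + 286 @ $6.35 + 270 @ $4.95 + 34 @ $2.80 = $4,514.30
LIFO COGS: 78 @ $1.00 + 384 @ $5.45 + 298 @ $2.05 = $2,781.70
Difference = |$4,514.30 − $2,781.70| = $1,732.60

$1,732.60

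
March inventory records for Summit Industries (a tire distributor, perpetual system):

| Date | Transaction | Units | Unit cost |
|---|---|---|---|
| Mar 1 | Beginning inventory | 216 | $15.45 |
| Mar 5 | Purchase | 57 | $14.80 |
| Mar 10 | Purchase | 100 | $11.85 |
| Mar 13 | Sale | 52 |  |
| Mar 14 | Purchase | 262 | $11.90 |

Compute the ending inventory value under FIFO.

Ending inventory = $7,680.20

Mar 13, 52 sold [FIFO — oldest first]: 52 @ $15.45 = $803.40
Ending inventory: 164 @ $15.45 + 57 @ $14.80 + 100 @ $11.85 + 262 @ $11.90 = $7,680.20
Check: goods available $8,483.60 = COGS $803.40 + ending $7,680.20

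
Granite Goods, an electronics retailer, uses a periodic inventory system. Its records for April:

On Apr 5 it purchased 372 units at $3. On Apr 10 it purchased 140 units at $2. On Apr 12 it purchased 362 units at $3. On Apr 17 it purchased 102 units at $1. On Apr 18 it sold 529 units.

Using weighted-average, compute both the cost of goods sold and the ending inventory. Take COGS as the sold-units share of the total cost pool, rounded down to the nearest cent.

COGS = $1,400.54; ending inventory = $1,183.46

Apr 18, sell 529: 529/976 × $2,584.00 → $1,400.54
Ending inventory (cost pool remaining) = $1,183.46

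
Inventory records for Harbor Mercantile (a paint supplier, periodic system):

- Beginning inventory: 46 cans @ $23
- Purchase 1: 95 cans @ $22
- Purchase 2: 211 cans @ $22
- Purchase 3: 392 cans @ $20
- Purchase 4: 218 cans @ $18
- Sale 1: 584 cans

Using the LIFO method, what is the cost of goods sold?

Sale 1 (584) [LIFO — newest first]: 218 @ $18 + 366 @ $20 = $11,244
Ending inventory: 46 @ $23 + 95 @ $22 + 211 @ $22 + 26 @ $20 = $8,310
Check: goods available $19,554 = COGS $11,244 + ending $8,310

COGS = $11,244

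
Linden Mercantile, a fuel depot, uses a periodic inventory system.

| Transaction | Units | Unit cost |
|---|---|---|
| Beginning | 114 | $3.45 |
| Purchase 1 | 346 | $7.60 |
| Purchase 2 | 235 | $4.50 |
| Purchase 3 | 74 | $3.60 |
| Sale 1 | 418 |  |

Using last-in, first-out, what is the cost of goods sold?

Sale 1 (418) [LIFO — newest first]: 74 @ $3.60 + 235 @ $4.50 + 109 @ $7.60 = $2,152.30
Ending inventory: 114 @ $3.45 + 237 @ $7.60 = $2,194.50

COGS = $2,152.30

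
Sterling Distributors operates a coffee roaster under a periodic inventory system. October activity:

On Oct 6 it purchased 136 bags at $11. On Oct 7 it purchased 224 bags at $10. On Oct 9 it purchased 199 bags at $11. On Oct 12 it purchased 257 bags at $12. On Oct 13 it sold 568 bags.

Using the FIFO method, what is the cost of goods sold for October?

COGS = $6,033

Oct 13, 568 sold [FIFO — oldest first]: 136 @ $11 + 224 @ $10 + 199 @ $11 + 9 @ $12 = $6,033
Ending inventory: 248 @ $12 = $2,976
Check: goods available $9,009 = COGS $6,033 + ending $2,976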